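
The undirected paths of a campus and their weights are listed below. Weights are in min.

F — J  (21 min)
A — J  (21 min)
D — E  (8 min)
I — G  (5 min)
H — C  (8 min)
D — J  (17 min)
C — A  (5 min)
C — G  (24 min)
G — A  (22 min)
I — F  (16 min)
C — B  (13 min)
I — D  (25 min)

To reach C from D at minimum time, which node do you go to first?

J

Candidate routes:
D - J - A - C: 17+21+5 = 43
D - I - G - C: 25+5+24 = 54
Cheapest is D - J - A - C at 43 min.
So from D the first move is to J.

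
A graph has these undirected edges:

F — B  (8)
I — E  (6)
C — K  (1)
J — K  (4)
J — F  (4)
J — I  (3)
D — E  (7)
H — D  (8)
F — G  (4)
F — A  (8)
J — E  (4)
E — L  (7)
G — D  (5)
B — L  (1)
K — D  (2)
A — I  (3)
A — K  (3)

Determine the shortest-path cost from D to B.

15

Compare a few routes:
D - K - J - E - L - B: 2+4+4+7+1 = 18
D - G - F - B: 5+4+8 = 17
D - E - L - B: 7+7+1 = 15
The minimum is 15 via D - E - L - B.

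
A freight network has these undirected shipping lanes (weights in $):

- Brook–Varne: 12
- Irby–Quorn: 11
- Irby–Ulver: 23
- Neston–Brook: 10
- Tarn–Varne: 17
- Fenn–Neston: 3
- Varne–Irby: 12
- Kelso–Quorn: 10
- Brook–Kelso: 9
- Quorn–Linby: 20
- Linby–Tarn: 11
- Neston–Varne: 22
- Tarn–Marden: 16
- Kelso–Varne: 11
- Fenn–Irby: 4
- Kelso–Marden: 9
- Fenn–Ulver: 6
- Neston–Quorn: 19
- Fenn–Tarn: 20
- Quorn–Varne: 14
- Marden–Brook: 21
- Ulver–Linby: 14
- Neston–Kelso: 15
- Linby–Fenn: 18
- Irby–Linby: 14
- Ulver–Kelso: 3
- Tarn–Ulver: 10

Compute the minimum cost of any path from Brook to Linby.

$26

Shortest distances from Brook:
Brook: 0
Kelso: 9  (via Brook)
Neston: 10  (via Brook)
Varne: 12  (via Brook)
Ulver: 12  (via Kelso)
Fenn: 13  (via Neston)
Irby: 17  (via Fenn)
Marden: 18  (via Kelso)
Quorn: 19  (via Kelso)
Tarn: 22  (via Ulver)
Linby: 26  (via Ulver)
Shortest route: Brook → Kelso → Ulver → Linby = $26.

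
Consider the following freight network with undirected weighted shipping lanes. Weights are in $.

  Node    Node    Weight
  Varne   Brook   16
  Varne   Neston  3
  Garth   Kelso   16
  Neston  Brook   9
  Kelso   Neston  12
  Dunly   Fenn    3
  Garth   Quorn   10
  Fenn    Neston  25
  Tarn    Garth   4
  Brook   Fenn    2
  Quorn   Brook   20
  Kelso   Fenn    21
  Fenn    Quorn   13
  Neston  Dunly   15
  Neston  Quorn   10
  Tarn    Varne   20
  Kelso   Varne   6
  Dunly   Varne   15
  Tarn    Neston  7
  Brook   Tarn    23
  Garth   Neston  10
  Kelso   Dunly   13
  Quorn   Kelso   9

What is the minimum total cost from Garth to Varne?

$13

Shortest distances from Garth:
Garth: 0
Tarn: 4  (via Garth)
Neston: 10  (via Garth)
Quorn: 10  (via Garth)
Varne: 13  (via Neston)
Shortest route: Garth–Neston–Varne = $13.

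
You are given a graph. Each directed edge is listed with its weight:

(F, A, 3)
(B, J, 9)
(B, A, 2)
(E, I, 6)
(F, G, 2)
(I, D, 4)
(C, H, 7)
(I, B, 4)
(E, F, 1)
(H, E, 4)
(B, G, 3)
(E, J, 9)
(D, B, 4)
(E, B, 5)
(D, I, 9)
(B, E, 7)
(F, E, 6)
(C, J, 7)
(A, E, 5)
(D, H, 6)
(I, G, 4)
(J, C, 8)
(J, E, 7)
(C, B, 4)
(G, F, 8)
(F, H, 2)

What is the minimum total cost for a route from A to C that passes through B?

Best A to B: A → E → B costing 10
Shortest B→C: B → J → C = 17
Total via B: 10 + 17 = 27.

27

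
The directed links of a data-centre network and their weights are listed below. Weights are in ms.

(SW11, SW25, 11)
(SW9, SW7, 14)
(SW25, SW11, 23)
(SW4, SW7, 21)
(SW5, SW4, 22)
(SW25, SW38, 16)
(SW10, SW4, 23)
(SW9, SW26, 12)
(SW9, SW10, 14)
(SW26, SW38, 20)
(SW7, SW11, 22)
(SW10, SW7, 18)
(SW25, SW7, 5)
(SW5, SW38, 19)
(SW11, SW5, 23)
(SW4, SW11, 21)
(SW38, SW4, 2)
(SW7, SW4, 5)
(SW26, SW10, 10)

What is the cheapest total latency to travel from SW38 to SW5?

46 ms

Enumerating some paths:
SW38 → SW4 → SW11 → SW5: 2+21+23 = 46
SW38 → SW4 → SW7 → SW11 → SW5: 2+21+22+23 = 68
The minimum is 46 ms via SW38 → SW4 → SW11 → SW5.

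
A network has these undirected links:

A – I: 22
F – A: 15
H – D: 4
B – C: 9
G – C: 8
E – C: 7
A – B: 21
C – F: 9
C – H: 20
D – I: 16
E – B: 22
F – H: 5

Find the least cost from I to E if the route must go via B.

Shortest I→B: I–A–B = 43
Shortest B→E: B–C–E = 16
Total via B: 43 + 16 = 59.

59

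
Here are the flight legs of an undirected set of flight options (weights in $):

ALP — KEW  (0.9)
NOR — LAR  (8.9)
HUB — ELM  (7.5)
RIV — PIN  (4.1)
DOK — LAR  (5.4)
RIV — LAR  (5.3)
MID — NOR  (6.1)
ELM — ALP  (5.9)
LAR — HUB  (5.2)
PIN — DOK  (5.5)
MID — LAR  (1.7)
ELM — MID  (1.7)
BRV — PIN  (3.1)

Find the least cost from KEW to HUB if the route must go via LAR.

$15.4

Best KEW to LAR: KEW–ALP–ELM–MID–LAR costing 10.2
Shortest LAR→HUB: LAR–HUB = 5.2
Total via LAR: 10.2 + 5.2 = $15.4.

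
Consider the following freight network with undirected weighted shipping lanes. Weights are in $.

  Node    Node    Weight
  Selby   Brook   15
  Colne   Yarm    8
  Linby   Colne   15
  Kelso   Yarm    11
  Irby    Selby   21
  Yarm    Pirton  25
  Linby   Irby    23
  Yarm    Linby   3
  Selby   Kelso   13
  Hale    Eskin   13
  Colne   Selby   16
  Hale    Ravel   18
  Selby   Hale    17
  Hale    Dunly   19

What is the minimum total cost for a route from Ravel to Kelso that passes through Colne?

$70

Shortest Ravel→Colne: Ravel–Hale–Selby–Colne = 51
Best Colne to Kelso: Colne–Yarm–Kelso costing 19
Total via Colne: 51 + 19 = $70.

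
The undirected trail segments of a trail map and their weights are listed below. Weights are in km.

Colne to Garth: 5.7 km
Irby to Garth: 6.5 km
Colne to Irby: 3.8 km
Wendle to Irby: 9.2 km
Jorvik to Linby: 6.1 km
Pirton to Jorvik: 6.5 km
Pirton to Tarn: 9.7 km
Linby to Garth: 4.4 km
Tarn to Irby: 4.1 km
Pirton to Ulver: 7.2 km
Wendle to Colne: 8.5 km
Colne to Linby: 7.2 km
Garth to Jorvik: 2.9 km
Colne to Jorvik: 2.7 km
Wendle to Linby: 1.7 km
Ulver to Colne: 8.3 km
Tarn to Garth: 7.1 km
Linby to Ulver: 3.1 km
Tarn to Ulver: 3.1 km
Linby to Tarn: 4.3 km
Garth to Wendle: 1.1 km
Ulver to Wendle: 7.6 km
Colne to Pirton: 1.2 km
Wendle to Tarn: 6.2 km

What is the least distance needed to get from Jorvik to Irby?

Compare a few routes:
Jorvik–Pirton–Colne–Irby: 6.5+1.2+3.8 = 11.5
Jorvik–Garth–Irby: 2.9+6.5 = 9.4
Jorvik–Colne–Irby: 2.7+3.8 = 6.5
Cheapest is Jorvik–Colne–Irby at 6.5 km.

6.5 km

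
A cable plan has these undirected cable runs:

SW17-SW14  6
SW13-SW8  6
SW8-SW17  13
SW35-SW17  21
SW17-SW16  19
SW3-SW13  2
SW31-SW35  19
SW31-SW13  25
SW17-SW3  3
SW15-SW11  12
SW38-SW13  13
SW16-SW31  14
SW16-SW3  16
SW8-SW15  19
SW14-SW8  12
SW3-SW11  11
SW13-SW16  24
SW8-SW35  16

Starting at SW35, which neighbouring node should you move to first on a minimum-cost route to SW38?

Candidate routes:
SW35 → SW8 → SW13 → SW38: 16+6+13 = 35
SW35 → SW17 → SW3 → SW13 → SW38: 21+3+2+13 = 39
SW35 → SW8 → SW17 → SW3 → SW13 → SW38: 16+13+3+2+13 = 47
Cheapest is SW35 → SW8 → SW13 → SW38 at 35.
So from SW35 the first move is to SW8.

SW8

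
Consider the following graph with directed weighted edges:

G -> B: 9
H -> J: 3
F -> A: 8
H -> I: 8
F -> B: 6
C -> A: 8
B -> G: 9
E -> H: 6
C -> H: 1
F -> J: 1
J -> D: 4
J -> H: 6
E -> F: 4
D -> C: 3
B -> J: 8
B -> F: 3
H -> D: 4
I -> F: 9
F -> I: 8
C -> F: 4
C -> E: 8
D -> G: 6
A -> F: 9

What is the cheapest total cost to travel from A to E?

25

Candidate routes:
A → F → J → H → D → C → E: 9+1+6+4+3+8 = 31
A → F → J → D → C → E: 9+1+4+3+8 = 25
The minimum is 25 via A → F → J → D → C → E.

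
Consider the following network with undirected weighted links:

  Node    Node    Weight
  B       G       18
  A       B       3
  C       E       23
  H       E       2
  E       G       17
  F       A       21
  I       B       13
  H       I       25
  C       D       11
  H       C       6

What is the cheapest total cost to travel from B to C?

43

Compare a few routes:
B–I–H–C: 13+25+6 = 44
B–G–E–H–C: 18+17+2+6 = 43
Cheapest is B–G–E–H–C at 43.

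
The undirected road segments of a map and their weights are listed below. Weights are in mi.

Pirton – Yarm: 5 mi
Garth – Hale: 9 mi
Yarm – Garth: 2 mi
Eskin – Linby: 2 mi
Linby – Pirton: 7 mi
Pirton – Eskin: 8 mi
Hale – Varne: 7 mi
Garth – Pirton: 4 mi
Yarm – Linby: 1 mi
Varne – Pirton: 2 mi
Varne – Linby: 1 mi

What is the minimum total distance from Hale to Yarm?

Settle nodes by increasing distance from Hale:
Hale: 0
Varne: 7  (via Hale)
Linby: 8  (via Varne)
Garth: 9  (via Hale)
Pirton: 9  (via Varne)
Yarm: 9  (via Linby)
Shortest route: Hale–Varne–Linby–Yarm = 9 mi.

9 mi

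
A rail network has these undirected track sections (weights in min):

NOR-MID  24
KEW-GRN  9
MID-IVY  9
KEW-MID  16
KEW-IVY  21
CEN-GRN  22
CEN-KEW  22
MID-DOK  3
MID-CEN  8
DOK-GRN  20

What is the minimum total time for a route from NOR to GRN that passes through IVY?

Shortest NOR→IVY: NOR → MID → IVY = 33
Shortest IVY→GRN: IVY → KEW → GRN = 30
Total via IVY: 33 + 30 = 63 min.

63 min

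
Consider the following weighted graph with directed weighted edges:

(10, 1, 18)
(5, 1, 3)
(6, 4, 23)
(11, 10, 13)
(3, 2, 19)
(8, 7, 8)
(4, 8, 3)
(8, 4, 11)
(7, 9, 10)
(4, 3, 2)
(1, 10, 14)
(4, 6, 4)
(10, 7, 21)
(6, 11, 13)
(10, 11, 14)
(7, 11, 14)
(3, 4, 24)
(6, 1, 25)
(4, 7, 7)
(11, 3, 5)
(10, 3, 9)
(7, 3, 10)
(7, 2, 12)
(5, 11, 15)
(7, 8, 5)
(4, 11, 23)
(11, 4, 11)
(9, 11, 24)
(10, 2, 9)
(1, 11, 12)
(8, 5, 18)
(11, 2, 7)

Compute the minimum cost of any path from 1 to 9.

Compare a few routes:
1 → 11 → 4 → 7 → 9: 12+11+7+10 = 40
1 → 11 → 4 → 8 → 7 → 9: 12+11+3+8+10 = 44
1 → 10 → 7 → 9: 14+21+10 = 45
Cheapest is 1 → 11 → 4 → 7 → 9 at 40.

40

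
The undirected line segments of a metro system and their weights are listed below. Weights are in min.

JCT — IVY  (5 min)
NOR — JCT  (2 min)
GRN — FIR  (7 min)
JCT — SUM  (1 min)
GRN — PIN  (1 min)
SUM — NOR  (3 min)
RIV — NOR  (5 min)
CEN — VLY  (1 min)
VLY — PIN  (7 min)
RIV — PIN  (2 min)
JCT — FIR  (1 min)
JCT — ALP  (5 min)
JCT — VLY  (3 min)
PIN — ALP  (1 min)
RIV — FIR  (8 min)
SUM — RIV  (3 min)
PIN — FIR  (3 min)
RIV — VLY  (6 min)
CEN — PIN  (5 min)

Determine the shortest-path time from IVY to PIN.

9 min

Shortest distances from IVY:
IVY: 0
JCT: 5  (via IVY)
SUM: 6  (via JCT)
FIR: 6  (via JCT)
NOR: 7  (via JCT)
VLY: 8  (via JCT)
CEN: 9  (via VLY)
RIV: 9  (via SUM)
PIN: 9  (via FIR)
Shortest route: IVY–JCT–FIR–PIN = 9 min.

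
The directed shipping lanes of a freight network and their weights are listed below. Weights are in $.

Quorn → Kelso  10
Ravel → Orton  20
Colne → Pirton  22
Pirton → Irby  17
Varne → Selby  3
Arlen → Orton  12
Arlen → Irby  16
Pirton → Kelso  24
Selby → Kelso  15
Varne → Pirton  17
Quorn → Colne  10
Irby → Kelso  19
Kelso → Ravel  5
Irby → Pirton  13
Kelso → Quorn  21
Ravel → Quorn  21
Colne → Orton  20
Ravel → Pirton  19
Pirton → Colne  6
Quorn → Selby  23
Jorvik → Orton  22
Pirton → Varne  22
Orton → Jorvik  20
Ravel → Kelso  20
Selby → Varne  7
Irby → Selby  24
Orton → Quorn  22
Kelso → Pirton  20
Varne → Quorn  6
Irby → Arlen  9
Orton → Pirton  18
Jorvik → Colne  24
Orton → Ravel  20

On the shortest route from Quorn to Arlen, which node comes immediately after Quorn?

Enumerating some paths:
Quorn → Kelso → Pirton → Irby → Arlen: 10+20+17+9 = 56
Quorn → Selby → Varne → Pirton → Irby → Arlen: 23+7+17+17+9 = 73
Quorn → Kelso → Ravel → Pirton → Irby → Arlen: 10+5+19+17+9 = 60
Quorn → Colne → Pirton → Irby → Arlen: 10+22+17+9 = 58
Cheapest is Quorn → Kelso → Pirton → Irby → Arlen at $56.
So from Quorn the first move is to Kelso.

Kelso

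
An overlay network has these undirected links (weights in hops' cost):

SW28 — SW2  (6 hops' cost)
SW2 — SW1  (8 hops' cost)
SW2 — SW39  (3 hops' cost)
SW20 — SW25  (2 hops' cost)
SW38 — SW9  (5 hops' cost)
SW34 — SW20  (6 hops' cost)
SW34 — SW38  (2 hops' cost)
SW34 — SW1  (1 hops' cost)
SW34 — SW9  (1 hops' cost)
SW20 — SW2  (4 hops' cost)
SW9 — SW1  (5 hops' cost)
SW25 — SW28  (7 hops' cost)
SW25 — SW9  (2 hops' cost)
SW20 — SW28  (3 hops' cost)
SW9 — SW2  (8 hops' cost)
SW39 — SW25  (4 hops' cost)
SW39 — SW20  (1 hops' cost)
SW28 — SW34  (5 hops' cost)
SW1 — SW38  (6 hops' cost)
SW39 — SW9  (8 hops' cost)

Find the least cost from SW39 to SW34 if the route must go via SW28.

9 hops' cost

Shortest SW39→SW28: SW39–SW20–SW28 = 4
Shortest SW28→SW34: SW28–SW34 = 5
Total via SW28: 4 + 5 = 9 hops' cost.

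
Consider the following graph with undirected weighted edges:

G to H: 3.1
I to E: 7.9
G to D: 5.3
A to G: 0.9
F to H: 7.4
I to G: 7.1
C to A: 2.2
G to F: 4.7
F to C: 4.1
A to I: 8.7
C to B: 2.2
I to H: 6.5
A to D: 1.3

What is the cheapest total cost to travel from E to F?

Enumerating some paths:
E - I - G - A - C - F: 7.9+7.1+0.9+2.2+4.1 = 22.2
E - I - G - F: 7.9+7.1+4.7 = 19.7
E - I - H - F: 7.9+6.5+7.4 = 21.8
E - I - A - G - F: 7.9+8.7+0.9+4.7 = 22.2
Cheapest is E - I - G - F at 19.7.

19.7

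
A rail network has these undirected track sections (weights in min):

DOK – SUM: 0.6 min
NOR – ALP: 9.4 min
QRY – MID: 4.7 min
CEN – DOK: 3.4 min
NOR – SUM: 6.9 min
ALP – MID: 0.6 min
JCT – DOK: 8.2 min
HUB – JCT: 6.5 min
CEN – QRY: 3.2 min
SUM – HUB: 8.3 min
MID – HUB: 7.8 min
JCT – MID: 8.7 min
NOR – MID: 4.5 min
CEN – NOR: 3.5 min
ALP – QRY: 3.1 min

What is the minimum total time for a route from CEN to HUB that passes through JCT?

18.1 min

Best CEN to JCT: CEN–DOK–JCT costing 11.6
Shortest JCT→HUB: JCT–HUB = 6.5
Total via JCT: 11.6 + 6.5 = 18.1 min.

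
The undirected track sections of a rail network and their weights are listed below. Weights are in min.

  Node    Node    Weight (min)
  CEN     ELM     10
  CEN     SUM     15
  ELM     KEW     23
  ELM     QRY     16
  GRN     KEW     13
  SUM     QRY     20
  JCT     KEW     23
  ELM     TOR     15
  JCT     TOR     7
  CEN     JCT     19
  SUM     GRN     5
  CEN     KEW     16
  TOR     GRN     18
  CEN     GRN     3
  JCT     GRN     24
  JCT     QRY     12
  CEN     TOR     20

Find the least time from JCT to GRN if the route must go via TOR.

Best JCT to TOR: JCT → TOR costing 7
Shortest TOR→GRN: TOR → GRN = 18
Total via TOR: 7 + 18 = 25 min.

25 min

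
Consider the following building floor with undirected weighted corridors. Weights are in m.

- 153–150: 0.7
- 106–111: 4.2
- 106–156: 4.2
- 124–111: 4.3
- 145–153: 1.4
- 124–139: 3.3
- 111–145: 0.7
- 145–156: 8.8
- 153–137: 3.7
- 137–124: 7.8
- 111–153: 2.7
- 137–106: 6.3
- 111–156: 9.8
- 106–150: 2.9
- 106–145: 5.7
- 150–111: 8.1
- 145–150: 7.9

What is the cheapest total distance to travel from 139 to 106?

Shortest distances from 139:
139: 0
124: 3.3  (via 139)
111: 7.6  (via 124)
145: 8.3  (via 111)
153: 9.7  (via 145)
150: 10.4  (via 153)
137: 11.1  (via 124)
106: 11.8  (via 111)
Shortest route: 139–124–111–106 = 11.8 m.

11.8 m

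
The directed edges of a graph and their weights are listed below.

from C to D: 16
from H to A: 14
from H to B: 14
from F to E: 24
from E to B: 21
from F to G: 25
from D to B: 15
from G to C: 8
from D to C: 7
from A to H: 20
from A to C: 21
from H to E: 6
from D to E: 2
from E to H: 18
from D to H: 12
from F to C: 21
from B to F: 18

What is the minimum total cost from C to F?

49

Candidate routes:
C → D → B → F: 16+15+18 = 49
C → D → E → H → B → F: 16+2+18+14+18 = 68
C → D → E → B → F: 16+2+21+18 = 57
C → D → H → B → F: 16+12+14+18 = 60
Cheapest is C → D → B → F at 49.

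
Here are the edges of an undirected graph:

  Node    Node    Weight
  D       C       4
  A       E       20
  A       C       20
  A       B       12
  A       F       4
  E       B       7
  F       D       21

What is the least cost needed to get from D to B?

Running Dijkstra from D:
D: 0
C: 4  (via D)
F: 21  (via D)
A: 24  (via C)
B: 36  (via A)
Shortest route: D → C → A → B = 36.

36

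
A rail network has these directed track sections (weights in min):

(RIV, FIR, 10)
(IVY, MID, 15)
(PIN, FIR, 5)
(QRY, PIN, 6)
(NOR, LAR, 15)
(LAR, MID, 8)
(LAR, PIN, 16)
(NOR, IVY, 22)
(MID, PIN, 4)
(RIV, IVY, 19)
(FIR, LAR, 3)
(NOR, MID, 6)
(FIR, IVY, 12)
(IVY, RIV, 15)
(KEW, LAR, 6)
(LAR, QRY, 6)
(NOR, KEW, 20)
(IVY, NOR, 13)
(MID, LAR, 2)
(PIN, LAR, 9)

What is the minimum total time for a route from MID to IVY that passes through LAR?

Best MID to LAR: MID–LAR costing 2
Shortest LAR→IVY: LAR–QRY–PIN–FIR–IVY = 29
Total via LAR: 2 + 29 = 31 min.

31 min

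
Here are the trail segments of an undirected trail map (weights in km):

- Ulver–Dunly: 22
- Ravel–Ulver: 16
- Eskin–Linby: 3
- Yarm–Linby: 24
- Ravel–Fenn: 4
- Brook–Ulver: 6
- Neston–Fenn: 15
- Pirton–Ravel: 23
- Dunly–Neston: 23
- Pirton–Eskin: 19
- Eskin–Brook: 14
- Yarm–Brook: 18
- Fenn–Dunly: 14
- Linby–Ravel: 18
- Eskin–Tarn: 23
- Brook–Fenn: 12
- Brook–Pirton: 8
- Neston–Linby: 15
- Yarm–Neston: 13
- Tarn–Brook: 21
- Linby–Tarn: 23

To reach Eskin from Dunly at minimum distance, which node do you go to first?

Fenn

Compare a few routes:
Dunly–Ulver–Brook–Eskin: 22+6+14 = 42
Dunly–Fenn–Ravel–Linby–Eskin: 14+4+18+3 = 39
Dunly–Fenn–Brook–Eskin: 14+12+14 = 40
Dunly–Neston–Linby–Eskin: 23+15+3 = 41
The minimum is 39 km via Dunly–Fenn–Ravel–Linby–Eskin.
So from Dunly the first move is to Fenn.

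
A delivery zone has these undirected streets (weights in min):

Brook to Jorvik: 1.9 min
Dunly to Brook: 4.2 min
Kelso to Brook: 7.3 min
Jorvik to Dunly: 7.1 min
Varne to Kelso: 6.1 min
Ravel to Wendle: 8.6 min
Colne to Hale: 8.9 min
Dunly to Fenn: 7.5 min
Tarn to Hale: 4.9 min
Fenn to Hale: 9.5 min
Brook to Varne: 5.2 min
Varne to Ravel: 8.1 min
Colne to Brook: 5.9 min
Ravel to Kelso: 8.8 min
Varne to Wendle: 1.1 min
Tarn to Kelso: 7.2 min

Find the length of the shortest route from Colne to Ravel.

Running Dijkstra from Colne:
Colne: 0
Brook: 5.9  (via Colne)
Jorvik: 7.8  (via Brook)
Hale: 8.9  (via Colne)
Dunly: 10.1  (via Brook)
Varne: 11.1  (via Brook)
Wendle: 12.2  (via Varne)
Kelso: 13.2  (via Brook)
Tarn: 13.8  (via Hale)
Fenn: 17.6  (via Dunly)
Ravel: 19.2  (via Varne)
Shortest route: Colne → Brook → Varne → Ravel = 19.2 min.

19.2 min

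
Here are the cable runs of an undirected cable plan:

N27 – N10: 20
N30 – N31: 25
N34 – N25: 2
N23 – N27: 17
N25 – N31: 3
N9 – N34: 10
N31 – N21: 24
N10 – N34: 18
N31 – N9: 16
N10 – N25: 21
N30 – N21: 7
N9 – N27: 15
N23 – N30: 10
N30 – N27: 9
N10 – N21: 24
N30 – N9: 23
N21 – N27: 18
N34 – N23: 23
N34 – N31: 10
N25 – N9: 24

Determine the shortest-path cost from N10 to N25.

Candidate routes:
N10–N34–N31–N25: 18+10+3 = 31
N10–N34–N25: 18+2 = 20
N10–N25: 21 = 21
The minimum is 20 via N10–N34–N25.

20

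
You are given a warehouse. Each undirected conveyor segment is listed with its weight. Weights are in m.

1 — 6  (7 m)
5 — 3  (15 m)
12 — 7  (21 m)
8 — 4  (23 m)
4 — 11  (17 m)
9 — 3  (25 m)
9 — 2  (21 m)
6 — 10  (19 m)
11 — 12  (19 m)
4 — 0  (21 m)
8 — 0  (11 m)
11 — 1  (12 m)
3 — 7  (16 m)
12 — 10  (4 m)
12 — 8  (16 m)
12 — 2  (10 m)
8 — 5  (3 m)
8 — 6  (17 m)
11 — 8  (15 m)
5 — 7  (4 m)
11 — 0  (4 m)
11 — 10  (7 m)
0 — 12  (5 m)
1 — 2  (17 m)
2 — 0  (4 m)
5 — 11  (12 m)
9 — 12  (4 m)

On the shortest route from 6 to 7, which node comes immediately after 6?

Enumerating some paths:
6–1–11–8–5–7: 7+12+15+3+4 = 41
6–1–11–0–8–5–7: 7+12+4+11+3+4 = 41
6–1–11–5–7: 7+12+12+4 = 35
6–8–5–7: 17+3+4 = 24
Cheapest is 6–8–5–7 at 24 m.
So from 6 the first move is to 8.

8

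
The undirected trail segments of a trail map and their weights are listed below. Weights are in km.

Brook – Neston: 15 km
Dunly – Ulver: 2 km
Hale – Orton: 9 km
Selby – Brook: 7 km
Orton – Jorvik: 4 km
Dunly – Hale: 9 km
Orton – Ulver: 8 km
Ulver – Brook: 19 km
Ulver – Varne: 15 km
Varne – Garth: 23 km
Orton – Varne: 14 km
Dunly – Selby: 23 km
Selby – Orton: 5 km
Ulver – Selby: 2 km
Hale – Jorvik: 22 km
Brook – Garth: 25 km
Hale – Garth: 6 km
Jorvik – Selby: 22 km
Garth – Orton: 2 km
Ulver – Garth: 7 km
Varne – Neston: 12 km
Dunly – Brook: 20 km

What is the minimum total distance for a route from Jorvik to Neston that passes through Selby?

Best Jorvik to Selby: Jorvik–Orton–Selby costing 9
Best Selby to Neston: Selby–Brook–Neston costing 22
Total via Selby: 9 + 22 = 31 km.

31 km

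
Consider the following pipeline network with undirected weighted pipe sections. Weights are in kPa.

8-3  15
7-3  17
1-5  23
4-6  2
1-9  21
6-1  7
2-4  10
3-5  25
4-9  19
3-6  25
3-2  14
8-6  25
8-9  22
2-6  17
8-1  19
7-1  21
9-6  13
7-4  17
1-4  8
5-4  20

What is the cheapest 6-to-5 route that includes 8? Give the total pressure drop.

65 kPa

Shortest 6→8: 6 → 8 = 25
Shortest 8→5: 8 → 3 → 5 = 40
Total via 8: 25 + 40 = 65 kPa.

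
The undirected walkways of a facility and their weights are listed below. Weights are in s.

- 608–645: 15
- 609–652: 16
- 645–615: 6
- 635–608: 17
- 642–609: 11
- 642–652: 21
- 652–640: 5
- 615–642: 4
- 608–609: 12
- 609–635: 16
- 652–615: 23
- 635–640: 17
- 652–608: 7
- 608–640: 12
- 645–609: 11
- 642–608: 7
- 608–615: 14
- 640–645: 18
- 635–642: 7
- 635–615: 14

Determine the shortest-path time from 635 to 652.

21 s

Candidate routes:
635–640–652: 17+5 = 22
635–642–608–652: 7+7+7 = 21
635–642–652: 7+21 = 28
635–608–652: 17+7 = 24
The minimum is 21 s via 635–642–608–652.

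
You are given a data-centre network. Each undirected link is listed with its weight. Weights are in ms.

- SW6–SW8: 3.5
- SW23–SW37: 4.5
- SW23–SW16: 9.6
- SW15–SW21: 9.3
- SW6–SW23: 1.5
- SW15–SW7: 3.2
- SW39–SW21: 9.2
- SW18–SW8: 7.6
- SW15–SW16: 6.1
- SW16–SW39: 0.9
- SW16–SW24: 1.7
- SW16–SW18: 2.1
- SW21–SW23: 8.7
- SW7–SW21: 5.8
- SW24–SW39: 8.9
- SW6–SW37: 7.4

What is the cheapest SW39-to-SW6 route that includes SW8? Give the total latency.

14.1 ms

Shortest SW39→SW8: SW39 → SW16 → SW18 → SW8 = 10.6
Best SW8 to SW6: SW8 → SW6 costing 3.5
Total via SW8: 10.6 + 3.5 = 14.1 ms.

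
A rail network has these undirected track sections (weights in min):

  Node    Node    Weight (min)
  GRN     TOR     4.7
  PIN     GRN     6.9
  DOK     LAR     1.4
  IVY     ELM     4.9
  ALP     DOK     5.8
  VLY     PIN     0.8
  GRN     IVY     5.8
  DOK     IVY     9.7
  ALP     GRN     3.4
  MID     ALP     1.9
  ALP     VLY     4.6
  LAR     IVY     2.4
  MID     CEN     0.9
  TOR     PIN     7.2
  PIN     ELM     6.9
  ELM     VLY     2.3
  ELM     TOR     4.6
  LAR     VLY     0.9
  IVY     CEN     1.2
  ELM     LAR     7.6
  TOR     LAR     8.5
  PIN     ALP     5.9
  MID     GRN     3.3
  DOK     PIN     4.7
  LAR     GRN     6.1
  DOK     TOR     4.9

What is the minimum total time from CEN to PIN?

Shortest distances from CEN:
CEN: 0
MID: 0.9  (via CEN)
IVY: 1.2  (via CEN)
ALP: 2.8  (via MID)
LAR: 3.6  (via IVY)
GRN: 4.2  (via MID)
VLY: 4.5  (via LAR)
DOK: 5  (via LAR)
PIN: 5.3  (via VLY)
Shortest route: CEN → IVY → LAR → VLY → PIN = 5.3 min.

5.3 min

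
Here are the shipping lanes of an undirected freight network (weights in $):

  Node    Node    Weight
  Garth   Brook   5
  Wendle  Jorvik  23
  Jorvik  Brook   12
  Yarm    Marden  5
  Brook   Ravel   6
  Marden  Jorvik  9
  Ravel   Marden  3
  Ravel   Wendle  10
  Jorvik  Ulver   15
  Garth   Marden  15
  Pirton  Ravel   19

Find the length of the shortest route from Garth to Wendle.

$21

Settle nodes by increasing distance from Garth:
Garth: 0
Brook: 5  (via Garth)
Ravel: 11  (via Brook)
Marden: 14  (via Ravel)
Jorvik: 17  (via Brook)
Yarm: 19  (via Marden)
Wendle: 21  (via Ravel)
Shortest route: Garth–Brook–Ravel–Wendle = $21.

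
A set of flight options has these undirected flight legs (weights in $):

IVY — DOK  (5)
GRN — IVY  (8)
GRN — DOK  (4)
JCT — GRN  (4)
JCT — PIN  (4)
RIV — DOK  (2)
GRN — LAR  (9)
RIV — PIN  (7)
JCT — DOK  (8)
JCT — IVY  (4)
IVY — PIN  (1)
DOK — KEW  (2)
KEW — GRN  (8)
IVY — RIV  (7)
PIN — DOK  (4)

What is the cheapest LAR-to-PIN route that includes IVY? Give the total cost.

$18

Shortest LAR→IVY: LAR → GRN → IVY = 17
Best IVY to PIN: IVY → PIN costing 1
Total via IVY: 17 + 1 = $18.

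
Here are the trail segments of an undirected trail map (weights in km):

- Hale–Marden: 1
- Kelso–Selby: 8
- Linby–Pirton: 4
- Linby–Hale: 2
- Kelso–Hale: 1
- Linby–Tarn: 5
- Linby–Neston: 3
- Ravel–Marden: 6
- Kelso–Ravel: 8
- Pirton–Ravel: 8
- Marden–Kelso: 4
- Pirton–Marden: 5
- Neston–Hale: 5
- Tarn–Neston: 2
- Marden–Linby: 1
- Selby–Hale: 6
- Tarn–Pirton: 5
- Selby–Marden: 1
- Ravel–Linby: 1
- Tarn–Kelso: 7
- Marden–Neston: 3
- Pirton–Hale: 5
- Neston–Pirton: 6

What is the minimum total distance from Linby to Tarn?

Shortest distances from Linby:
Linby: 0
Ravel: 1  (via Linby)
Marden: 1  (via Linby)
Selby: 2  (via Marden)
Hale: 2  (via Linby)
Neston: 3  (via Linby)
Kelso: 3  (via Hale)
Pirton: 4  (via Linby)
Tarn: 5  (via Linby)
Shortest route: Linby–Tarn = 5 km.

5 km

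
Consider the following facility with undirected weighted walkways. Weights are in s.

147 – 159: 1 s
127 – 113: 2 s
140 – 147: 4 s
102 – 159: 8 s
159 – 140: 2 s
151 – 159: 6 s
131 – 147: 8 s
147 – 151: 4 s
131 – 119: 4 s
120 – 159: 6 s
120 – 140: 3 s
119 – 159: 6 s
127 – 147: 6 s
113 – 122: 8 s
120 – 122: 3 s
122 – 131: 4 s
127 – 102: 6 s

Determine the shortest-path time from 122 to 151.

Settle nodes by increasing distance from 122:
122: 0
120: 3  (via 122)
131: 4  (via 122)
140: 6  (via 120)
159: 8  (via 140)
119: 8  (via 131)
113: 8  (via 122)
147: 9  (via 159)
127: 10  (via 113)
151: 13  (via 147)
Shortest route: 122 → 120 → 140 → 159 → 147 → 151 = 13 s.

13 s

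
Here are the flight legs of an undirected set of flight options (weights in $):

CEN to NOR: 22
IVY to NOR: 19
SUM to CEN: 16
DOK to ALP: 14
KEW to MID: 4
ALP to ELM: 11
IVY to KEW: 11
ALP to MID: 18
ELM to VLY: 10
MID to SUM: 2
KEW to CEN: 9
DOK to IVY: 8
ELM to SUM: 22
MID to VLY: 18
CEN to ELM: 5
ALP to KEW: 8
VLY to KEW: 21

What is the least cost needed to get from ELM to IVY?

Compare a few routes:
ELM → ALP → DOK → IVY: 11+14+8 = 33
ELM → CEN → SUM → MID → KEW → IVY: 5+16+2+4+11 = 38
ELM → CEN → KEW → IVY: 5+9+11 = 25
ELM → ALP → KEW → IVY: 11+8+11 = 30
The minimum is $25 via ELM → CEN → KEW → IVY.

$25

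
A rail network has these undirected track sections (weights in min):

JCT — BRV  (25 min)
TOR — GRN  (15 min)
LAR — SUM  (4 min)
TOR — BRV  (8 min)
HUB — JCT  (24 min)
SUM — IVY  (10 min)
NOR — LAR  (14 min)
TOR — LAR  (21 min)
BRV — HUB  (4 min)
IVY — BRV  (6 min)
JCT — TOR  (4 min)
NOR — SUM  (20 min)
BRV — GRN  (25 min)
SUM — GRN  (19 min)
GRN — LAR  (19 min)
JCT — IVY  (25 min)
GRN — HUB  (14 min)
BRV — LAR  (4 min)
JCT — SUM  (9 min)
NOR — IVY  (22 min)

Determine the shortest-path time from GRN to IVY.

24 min

Shortest distances from GRN:
GRN: 0
HUB: 14  (via GRN)
TOR: 15  (via GRN)
BRV: 18  (via HUB)
SUM: 19  (via GRN)
LAR: 19  (via GRN)
JCT: 19  (via TOR)
IVY: 24  (via BRV)
Shortest route: GRN → HUB → BRV → IVY = 24 min.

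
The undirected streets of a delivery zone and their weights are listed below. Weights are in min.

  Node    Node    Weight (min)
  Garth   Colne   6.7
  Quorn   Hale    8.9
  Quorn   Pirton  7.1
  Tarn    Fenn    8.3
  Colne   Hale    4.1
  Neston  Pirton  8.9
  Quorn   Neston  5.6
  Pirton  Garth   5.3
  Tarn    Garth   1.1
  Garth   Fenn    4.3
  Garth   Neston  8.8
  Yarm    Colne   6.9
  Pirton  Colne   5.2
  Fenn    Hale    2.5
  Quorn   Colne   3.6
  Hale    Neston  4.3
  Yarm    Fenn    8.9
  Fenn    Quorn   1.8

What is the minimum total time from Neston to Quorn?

5.6 min

Shortest distances from Neston:
Neston: 0
Hale: 4.3  (via Neston)
Quorn: 5.6  (via Neston)
Shortest route: Neston–Quorn = 5.6 min.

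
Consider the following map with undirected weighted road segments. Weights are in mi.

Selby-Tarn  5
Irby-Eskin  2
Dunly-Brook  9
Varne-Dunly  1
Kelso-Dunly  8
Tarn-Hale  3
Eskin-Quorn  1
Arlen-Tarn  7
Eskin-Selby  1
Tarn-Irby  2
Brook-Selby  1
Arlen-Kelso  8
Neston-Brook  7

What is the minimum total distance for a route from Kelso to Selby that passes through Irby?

20 mi

Shortest Kelso→Irby: Kelso → Arlen → Tarn → Irby = 17
Best Irby to Selby: Irby → Eskin → Selby costing 3
Total via Irby: 17 + 3 = 20 mi.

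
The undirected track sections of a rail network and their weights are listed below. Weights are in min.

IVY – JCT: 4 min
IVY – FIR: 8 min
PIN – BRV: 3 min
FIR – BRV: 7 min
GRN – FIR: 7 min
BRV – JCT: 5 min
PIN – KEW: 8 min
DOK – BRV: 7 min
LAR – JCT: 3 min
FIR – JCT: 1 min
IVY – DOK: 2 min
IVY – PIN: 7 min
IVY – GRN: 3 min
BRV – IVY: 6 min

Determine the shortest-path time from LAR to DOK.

Compare a few routes:
LAR → JCT → BRV → DOK: 3+5+7 = 15
LAR → JCT → FIR → IVY → DOK: 3+1+8+2 = 14
LAR → JCT → BRV → IVY → DOK: 3+5+6+2 = 16
LAR → JCT → IVY → DOK: 3+4+2 = 9
The minimum is 9 min via LAR → JCT → IVY → DOK.

9 min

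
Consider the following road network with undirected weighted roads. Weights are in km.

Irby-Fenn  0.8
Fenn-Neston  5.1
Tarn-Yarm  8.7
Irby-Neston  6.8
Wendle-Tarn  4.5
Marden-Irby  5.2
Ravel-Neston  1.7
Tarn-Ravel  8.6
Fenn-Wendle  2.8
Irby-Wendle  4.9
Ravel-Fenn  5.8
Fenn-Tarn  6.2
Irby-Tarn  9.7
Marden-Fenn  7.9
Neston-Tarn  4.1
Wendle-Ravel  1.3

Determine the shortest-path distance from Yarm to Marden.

20.9 km

Shortest distances from Yarm:
Yarm: 0
Tarn: 8.7  (via Yarm)
Neston: 12.8  (via Tarn)
Wendle: 13.2  (via Tarn)
Ravel: 14.5  (via Neston)
Fenn: 14.9  (via Tarn)
Irby: 15.7  (via Fenn)
Marden: 20.9  (via Irby)
Shortest route: Yarm–Tarn–Fenn–Irby–Marden = 20.9 km.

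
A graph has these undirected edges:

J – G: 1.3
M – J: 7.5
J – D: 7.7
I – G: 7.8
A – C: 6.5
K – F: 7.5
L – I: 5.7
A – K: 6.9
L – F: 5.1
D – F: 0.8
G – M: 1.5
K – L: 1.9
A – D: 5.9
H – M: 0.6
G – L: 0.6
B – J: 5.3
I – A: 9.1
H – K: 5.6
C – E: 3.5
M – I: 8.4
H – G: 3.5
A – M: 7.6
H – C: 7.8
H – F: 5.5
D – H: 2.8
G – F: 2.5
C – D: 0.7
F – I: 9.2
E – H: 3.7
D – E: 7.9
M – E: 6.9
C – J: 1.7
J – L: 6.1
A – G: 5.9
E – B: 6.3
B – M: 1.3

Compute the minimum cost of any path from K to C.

5.5

Settle nodes by increasing distance from K:
K: 0
L: 1.9  (via K)
G: 2.5  (via L)
J: 3.8  (via G)
M: 4  (via G)
H: 4.6  (via M)
F: 5  (via G)
B: 5.3  (via M)
C: 5.5  (via J)
Shortest route: K → L → G → J → C = 5.5.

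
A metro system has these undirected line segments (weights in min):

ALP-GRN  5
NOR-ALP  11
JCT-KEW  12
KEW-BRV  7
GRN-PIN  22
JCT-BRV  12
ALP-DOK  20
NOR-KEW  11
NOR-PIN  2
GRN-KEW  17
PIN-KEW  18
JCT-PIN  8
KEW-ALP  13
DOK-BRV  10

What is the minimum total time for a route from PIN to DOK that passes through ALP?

33 min

Shortest PIN→ALP: PIN–NOR–ALP = 13
Shortest ALP→DOK: ALP–DOK = 20
Total via ALP: 13 + 20 = 33 min.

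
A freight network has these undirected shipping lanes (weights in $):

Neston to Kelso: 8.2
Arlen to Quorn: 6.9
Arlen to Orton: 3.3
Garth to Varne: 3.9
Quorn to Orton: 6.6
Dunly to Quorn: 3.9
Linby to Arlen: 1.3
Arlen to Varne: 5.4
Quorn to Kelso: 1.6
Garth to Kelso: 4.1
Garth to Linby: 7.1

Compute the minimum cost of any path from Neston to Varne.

Shortest distances from Neston:
Neston: 0
Kelso: 8.2  (via Neston)
Quorn: 9.8  (via Kelso)
Garth: 12.3  (via Kelso)
Dunly: 13.7  (via Quorn)
Varne: 16.2  (via Garth)
Shortest route: Neston → Kelso → Garth → Varne = $16.2.

$16.2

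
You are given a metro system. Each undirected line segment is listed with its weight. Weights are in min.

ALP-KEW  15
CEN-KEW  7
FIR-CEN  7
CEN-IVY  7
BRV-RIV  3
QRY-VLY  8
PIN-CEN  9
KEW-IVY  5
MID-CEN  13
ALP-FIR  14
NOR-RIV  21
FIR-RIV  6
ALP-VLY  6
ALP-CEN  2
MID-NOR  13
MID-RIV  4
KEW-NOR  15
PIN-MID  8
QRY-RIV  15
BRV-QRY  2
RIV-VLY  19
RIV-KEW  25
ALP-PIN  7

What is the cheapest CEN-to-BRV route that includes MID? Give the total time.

Best CEN to MID: CEN → MID costing 13
Shortest MID→BRV: MID → RIV → BRV = 7
Total via MID: 13 + 7 = 20 min.

20 min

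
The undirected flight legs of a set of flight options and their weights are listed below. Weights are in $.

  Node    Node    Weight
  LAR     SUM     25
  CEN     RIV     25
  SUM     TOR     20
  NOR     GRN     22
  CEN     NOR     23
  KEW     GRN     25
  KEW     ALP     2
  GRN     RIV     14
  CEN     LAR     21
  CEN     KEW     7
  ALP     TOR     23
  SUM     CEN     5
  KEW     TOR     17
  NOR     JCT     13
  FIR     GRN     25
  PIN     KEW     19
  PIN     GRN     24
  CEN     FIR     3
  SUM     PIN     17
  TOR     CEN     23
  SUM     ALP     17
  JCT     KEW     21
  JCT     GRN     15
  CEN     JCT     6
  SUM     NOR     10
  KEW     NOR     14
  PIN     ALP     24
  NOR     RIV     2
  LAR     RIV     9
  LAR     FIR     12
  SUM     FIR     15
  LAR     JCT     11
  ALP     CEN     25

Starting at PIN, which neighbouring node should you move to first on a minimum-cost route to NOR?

SUM

Compare a few routes:
PIN–SUM–NOR: 17+10 = 27
PIN–ALP–KEW–NOR: 24+2+14 = 40
PIN–KEW–NOR: 19+14 = 33
Cheapest is PIN–SUM–NOR at $27.
So from PIN the first move is to SUM.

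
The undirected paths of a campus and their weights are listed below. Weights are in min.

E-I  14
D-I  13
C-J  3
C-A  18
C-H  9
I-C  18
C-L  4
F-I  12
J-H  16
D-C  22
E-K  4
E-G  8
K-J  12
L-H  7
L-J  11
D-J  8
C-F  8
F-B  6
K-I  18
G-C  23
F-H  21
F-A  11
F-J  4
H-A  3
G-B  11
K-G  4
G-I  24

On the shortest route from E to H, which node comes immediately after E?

K

Enumerating some paths:
E - K - J - C - H: 4+12+3+9 = 28
E - K - J - C - L - H: 4+12+3+4+7 = 30
E - K - J - L - H: 4+12+11+7 = 34
E - K - J - H: 4+12+16 = 32
The minimum is 28 min via E - K - J - C - H.
So from E the first move is to K.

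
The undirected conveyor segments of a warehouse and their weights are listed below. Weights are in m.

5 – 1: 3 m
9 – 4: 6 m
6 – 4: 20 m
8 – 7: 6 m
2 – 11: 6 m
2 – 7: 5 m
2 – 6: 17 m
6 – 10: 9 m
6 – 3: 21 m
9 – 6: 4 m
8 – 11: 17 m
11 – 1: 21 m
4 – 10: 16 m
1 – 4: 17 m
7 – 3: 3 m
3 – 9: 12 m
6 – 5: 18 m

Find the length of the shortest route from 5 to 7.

35 m

Shortest distances from 5:
5: 0
1: 3  (via 5)
6: 18  (via 5)
4: 20  (via 1)
9: 22  (via 6)
11: 24  (via 1)
10: 27  (via 6)
2: 30  (via 11)
3: 34  (via 9)
7: 35  (via 2)
Shortest route: 5 → 1 → 11 → 2 → 7 = 35 m.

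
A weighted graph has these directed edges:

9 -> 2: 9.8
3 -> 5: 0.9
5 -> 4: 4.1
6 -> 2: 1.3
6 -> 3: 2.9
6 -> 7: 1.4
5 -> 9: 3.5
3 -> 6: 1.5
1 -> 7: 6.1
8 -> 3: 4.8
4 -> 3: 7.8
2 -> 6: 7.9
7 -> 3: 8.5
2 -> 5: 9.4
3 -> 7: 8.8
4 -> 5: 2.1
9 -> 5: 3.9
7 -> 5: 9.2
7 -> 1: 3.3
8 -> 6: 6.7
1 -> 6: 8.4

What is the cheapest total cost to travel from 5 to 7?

Candidate routes:
5 - 4 - 3 - 7: 4.1+7.8+8.8 = 20.7
5 - 4 - 3 - 6 - 7: 4.1+7.8+1.5+1.4 = 14.8
The minimum is 14.8 via 5 - 4 - 3 - 6 - 7.

14.8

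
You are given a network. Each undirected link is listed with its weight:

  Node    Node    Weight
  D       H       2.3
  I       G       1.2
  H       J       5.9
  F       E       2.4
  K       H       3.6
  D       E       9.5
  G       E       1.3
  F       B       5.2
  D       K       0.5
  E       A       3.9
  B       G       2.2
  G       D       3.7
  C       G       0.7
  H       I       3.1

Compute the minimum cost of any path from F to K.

7.9

Compare a few routes:
F - E - G - I - H - D - K: 2.4+1.3+1.2+3.1+2.3+0.5 = 10.8
F - E - G - D - K: 2.4+1.3+3.7+0.5 = 7.9
F - B - G - D - K: 5.2+2.2+3.7+0.5 = 11.6
Cheapest is F - E - G - D - K at 7.9.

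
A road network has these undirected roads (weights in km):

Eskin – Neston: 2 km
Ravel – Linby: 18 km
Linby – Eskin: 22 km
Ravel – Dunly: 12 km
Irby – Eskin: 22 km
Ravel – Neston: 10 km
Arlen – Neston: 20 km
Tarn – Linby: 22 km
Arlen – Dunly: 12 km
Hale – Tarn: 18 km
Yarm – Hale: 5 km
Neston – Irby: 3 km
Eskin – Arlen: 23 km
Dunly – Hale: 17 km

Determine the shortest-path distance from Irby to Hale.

42 km

Candidate routes:
Irby - Neston - Eskin - Arlen - Dunly - Hale: 3+2+23+12+17 = 57
Irby - Eskin - Neston - Ravel - Dunly - Hale: 22+2+10+12+17 = 63
Irby - Neston - Ravel - Dunly - Hale: 3+10+12+17 = 42
Irby - Neston - Arlen - Dunly - Hale: 3+20+12+17 = 52
Cheapest is Irby - Neston - Ravel - Dunly - Hale at 42 km.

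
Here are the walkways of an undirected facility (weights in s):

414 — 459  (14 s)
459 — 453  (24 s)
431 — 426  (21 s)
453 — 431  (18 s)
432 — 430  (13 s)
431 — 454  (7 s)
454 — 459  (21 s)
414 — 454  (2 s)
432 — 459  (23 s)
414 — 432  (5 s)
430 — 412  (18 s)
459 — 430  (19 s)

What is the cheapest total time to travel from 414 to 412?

Running Dijkstra from 414:
414: 0
454: 2  (via 414)
432: 5  (via 414)
431: 9  (via 454)
459: 14  (via 414)
430: 18  (via 432)
453: 27  (via 431)
426: 30  (via 431)
412: 36  (via 430)
Shortest route: 414 → 432 → 430 → 412 = 36 s.

36 s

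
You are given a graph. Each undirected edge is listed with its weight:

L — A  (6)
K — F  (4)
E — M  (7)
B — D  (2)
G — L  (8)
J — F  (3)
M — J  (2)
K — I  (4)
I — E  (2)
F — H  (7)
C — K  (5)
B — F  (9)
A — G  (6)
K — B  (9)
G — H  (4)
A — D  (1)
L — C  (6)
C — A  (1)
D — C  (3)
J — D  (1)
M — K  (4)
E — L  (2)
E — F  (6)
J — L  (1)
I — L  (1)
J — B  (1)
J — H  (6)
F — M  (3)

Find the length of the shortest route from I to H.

8

Compare a few routes:
I–L–J–H: 1+1+6 = 8
I–E–L–J–H: 2+2+1+6 = 11
I–L–J–F–H: 1+1+3+7 = 12
The minimum is 8 via I–L–J–H.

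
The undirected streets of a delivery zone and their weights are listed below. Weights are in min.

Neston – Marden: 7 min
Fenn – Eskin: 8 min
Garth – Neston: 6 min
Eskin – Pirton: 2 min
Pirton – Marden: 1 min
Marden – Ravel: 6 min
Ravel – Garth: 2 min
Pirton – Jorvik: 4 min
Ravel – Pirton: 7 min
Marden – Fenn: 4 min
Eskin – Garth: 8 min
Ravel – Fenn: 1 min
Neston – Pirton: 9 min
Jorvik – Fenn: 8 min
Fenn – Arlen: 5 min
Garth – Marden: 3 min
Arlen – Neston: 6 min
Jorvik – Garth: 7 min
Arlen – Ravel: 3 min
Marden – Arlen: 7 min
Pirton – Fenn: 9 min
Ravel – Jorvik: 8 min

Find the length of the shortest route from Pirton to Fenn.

Settle nodes by increasing distance from Pirton:
Pirton: 0
Marden: 1  (via Pirton)
Eskin: 2  (via Pirton)
Garth: 4  (via Marden)
Jorvik: 4  (via Pirton)
Fenn: 5  (via Marden)
Shortest route: Pirton → Marden → Fenn = 5 min.

5 min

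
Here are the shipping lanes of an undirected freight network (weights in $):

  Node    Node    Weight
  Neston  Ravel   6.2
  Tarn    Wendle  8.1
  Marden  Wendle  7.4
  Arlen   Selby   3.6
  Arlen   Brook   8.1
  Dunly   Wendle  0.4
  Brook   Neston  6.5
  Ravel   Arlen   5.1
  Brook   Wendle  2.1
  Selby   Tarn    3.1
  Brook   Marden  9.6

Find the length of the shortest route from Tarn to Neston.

$16.7

Shortest distances from Tarn:
Tarn: 0
Selby: 3.1  (via Tarn)
Arlen: 6.7  (via Selby)
Wendle: 8.1  (via Tarn)
Dunly: 8.5  (via Wendle)
Brook: 10.2  (via Wendle)
Ravel: 11.8  (via Arlen)
Marden: 15.5  (via Wendle)
Neston: 16.7  (via Brook)
Shortest route: Tarn–Wendle–Brook–Neston = $16.7.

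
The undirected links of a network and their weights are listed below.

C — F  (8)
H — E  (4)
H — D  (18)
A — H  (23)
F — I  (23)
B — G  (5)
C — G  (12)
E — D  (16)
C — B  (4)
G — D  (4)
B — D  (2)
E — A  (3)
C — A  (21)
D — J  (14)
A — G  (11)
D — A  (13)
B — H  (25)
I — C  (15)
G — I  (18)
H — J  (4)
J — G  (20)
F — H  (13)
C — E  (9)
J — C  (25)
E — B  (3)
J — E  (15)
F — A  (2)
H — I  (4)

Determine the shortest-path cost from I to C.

Candidate routes:
I → H → E → A → F → C: 4+4+3+2+8 = 21
I → H → E → C: 4+4+9 = 17
I → C: 15 = 15
I → H → F → C: 4+13+8 = 25
The minimum is 15 via I → C.

15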